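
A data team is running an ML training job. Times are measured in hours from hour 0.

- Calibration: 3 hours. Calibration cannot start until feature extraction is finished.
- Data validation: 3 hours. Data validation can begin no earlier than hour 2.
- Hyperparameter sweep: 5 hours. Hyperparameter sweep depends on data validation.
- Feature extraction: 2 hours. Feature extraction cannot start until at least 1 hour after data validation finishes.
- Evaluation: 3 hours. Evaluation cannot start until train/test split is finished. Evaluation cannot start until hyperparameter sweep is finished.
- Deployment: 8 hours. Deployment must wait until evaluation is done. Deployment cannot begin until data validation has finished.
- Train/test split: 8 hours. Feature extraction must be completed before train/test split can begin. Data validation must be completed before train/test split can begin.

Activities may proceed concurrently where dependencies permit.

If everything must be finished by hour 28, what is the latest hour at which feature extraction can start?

7

Deployment has no dependents, so it just needs to finish by hour 28. Starting by 28 − 8 = hour 20 achieves that.
Evaluation must finish before deployment (must start by hour 20). With a 3-hour duration, evaluation must start by 20 − 3 = hour 17.
Train/test split feeds into evaluation (must start by hour 17); so train/test split must finish by hour 17 and therefore start by hour 9.
Calibration has no dependents, so it just needs to finish by hour 28. Starting by 28 − 3 = hour 25 achieves that.
For feature extraction: train/test split (must start by hour 9); calibration (must start by hour 25). The most restrictive is hour 9; with a 2-hour duration, feature extraction must start by hour 7.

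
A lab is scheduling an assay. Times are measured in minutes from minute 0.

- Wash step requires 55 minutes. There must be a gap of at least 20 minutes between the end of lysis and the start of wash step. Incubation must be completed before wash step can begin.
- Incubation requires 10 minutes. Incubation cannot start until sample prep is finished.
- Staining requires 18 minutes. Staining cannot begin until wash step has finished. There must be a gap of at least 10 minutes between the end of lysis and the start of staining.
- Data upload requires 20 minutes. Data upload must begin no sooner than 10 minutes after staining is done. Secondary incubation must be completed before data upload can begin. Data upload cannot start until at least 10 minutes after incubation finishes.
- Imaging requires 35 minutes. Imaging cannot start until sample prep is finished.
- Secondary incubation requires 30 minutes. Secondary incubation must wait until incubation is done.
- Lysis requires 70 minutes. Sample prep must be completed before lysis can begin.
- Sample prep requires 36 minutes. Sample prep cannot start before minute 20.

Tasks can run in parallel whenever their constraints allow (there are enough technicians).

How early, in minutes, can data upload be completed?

249

After its own release at minute 20, sample prep can start at minute 20 and finishes at minute 56.
Incubation waits on sample prep (finishes minute 56), so it starts at minute 56 and finishes at 56 + 10 = minute 66.
Secondary incubation waits on incubation (finishes minute 66), so it starts at minute 66 and finishes at 66 + 30 = minute 96.
After sample prep (finishes minute 56), lysis can start at minute 56 and finishes at minute 126.
Wash step has to wait for lysis (finishes minute 126, plus 20-minute gap → minute 146); incubation (finishes minute 66). The latest of these is minute 146, so wash step runs minute 146 to 146 + 55 = minute 201.
Staining cannot start until wash step (finishes minute 201); lysis (finishes minute 126, plus 10-minute gap → minute 136). The controlling bound is minute 201, so staining finishes at 201 + 18 = minute 219.
Data upload has to wait for staining (finishes minute 219, plus 10-minute gap → minute 229); secondary incubation (finishes minute 96); incubation (finishes minute 66, plus 10-minute gap → minute 76). The latest of these is minute 229, so data upload runs minute 229 to 229 + 20 = minute 249.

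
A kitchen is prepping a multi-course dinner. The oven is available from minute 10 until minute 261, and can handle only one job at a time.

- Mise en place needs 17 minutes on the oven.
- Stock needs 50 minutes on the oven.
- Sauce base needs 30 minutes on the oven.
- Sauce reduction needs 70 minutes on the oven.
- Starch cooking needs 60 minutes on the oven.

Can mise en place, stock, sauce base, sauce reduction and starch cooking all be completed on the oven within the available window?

The oven window is 261 − 10 = 251 minutes.
Running back to back, the jobs need 17 + 50 + 30 + 70 + 60 = 227 minutes on the oven.
Since 227 ≤ 251, they fit within the window.

Yes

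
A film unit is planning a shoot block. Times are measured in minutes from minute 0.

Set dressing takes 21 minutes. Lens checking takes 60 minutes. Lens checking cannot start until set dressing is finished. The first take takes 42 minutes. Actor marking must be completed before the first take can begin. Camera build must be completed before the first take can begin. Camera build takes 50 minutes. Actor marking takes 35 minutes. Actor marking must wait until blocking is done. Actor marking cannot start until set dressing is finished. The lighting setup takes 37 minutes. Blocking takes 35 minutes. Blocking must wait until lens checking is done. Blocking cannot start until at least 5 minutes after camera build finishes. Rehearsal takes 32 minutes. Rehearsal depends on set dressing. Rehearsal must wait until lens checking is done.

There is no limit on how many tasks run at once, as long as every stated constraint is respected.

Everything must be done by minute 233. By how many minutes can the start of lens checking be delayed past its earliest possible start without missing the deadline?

40

Set dressing has no prerequisites, so it starts at minute 0 and finishes at minute 21.
Lens checking cannot begin until set dressing (finishes minute 21). It runs from minute 21 to 21 + 60 = minute 81.

Working backward from the deadline:
Nothing follows the first take; the deadline of minute 233 is its only limit. It must start by 233 − 42 = minute 191.
Actor marking has to be done before the first take (must start by minute 191). That means finishing by minute 191, i.e. starting by 191 − 35 = minute 156.
Blocking must finish before actor marking (must start by minute 156). With a 35-minute duration, blocking must start by 156 − 35 = minute 121.
Rehearsal must finish by minute 233; it takes 32 minutes, so it must start by 233 − 32 = minute 201.
Lens checking must finish in time for blocking (must start by minute 121); rehearsal (must start by minute 201). The tightest is minute 121, so lens checking must start by 121 − 60 = minute 61.
So lens checking can start as early as minute 21 and as late as minute 61, giving 61 − 21 = 40 minutes of slack.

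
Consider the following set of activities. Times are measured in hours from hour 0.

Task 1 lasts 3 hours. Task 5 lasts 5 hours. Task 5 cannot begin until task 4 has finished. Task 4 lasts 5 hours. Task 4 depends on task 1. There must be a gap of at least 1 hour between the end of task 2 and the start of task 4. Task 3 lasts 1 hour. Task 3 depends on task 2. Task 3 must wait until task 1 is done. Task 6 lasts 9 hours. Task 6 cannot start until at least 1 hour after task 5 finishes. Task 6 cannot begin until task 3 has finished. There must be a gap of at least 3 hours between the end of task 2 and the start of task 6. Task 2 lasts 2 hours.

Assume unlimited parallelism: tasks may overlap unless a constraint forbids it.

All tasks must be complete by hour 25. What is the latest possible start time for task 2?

2

To finish by hour 25, task 6 (duration 9) must start no later than hour 16.
Task 3 feeds into task 6 (must start by hour 16); so task 3 must finish by hour 16 and therefore start by hour 15.
Task 5 must finish before task 6 (must start by hour 16, minus 1-hour gap → hour 15). With a 5-hour duration, task 5 must start by 15 − 5 = hour 10.
Task 4 feeds into task 5 (must start by hour 10); so task 4 must finish by hour 10 and therefore start by hour 5.
Task 2 feeds task 3 (must start by hour 15); task 4 (must start by hour 5, minus 1-hour gap → hour 4); task 6 (must start by hour 16, minus 3-hour gap → hour 13). Taking the minimum, task 2 must finish by hour 4 and start by 4 − 2 = hour 2.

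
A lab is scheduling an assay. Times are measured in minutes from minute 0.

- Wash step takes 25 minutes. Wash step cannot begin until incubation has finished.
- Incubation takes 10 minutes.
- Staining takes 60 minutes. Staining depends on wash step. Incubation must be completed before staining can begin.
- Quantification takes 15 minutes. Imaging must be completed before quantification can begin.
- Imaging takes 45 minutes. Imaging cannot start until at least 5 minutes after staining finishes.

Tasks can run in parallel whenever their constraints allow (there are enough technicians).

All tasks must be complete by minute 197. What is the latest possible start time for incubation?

Quantification has no dependents, so it just needs to finish by minute 197. Starting by 197 − 15 = minute 182 achieves that.
Since quantification (must start by minute 182) depends on it, imaging must finish by minute 182. Backing off its 45-minute duration gives a latest start of minute 137.
Staining must finish before imaging (must start by minute 137, minus 5-minute gap → minute 132). With a 60-minute duration, staining must start by 132 − 60 = minute 72.
Wash step feeds into staining (must start by minute 72); so wash step must finish by minute 72 and therefore start by minute 47.
For incubation: wash step (must start by minute 47); staining (must start by minute 72). The most restrictive is minute 47; with a 10-minute duration, incubation must start by minute 37.

37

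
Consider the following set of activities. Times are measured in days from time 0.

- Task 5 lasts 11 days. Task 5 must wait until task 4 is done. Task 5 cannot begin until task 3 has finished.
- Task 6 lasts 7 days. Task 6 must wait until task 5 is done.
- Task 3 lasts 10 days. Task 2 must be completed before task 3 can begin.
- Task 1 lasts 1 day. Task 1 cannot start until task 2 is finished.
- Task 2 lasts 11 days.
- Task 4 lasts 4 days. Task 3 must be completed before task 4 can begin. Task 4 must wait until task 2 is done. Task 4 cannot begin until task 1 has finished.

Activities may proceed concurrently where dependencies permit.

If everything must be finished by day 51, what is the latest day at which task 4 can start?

Nothing follows task 6; the deadline of day 51 is its only limit. It must start by 51 − 7 = day 44.
Task 5 feeds into task 6 (must start by day 44); so task 5 must finish by day 44 and therefore start by day 33.
Since task 5 (must start by day 33) depends on it, task 4 must finish by day 33. Backing off its 4-day duration gives a latest start of day 29.

29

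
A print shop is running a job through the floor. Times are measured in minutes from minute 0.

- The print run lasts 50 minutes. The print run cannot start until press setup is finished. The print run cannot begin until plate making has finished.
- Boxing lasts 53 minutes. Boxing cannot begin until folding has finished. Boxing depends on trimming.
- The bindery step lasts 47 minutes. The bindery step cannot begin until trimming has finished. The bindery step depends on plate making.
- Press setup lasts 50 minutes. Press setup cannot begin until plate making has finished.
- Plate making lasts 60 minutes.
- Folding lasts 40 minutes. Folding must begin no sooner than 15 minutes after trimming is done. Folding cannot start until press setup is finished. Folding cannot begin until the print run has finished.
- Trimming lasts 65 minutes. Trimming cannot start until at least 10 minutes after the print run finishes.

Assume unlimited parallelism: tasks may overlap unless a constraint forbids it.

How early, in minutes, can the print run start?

Plate making has no prerequisites, so it starts at minute 0 and finishes at minute 60.
After plate making (finishes minute 60), press setup can start at minute 60 and finishes at minute 110.
The print run waits on press setup (finishes minute 110); plate making (finishes minute 60). The latest of these is minute 110, which is the earliest the print run can start.

110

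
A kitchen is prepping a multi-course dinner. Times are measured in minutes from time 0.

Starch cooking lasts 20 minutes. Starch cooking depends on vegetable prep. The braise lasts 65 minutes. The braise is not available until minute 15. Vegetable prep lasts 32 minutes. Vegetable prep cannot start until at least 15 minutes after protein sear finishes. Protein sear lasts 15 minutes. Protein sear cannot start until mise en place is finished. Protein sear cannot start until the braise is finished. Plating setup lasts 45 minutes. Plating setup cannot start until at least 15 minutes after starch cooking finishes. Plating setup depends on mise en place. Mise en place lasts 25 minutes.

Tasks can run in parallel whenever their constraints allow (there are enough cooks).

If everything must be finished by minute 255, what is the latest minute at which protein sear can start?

Plating setup has no dependents, so it just needs to finish by minute 255. Starting by 255 − 45 = minute 210 achieves that.
Starch cooking feeds into plating setup (must start by minute 210, minus 15-minute gap → minute 195); so starch cooking must finish by minute 195 and therefore start by minute 175.
Since starch cooking (must start by minute 175) depends on it, vegetable prep must finish by minute 175. Backing off its 32-minute duration gives a latest start of minute 143.
Since vegetable prep (must start by minute 143, minus 15-minute gap → minute 128) depends on it, protein sear must finish by minute 128. Backing off its 15-minute duration gives a latest start of minute 113.

113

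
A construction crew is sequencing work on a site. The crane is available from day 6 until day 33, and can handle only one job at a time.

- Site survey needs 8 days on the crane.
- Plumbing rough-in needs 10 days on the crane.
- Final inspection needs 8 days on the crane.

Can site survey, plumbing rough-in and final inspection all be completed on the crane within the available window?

Yes

The crane window is 33 − 6 = 27 days.
Running back to back, the jobs need 8 + 10 + 8 = 26 days on the crane.
Since 26 ≤ 27, they fit within the window.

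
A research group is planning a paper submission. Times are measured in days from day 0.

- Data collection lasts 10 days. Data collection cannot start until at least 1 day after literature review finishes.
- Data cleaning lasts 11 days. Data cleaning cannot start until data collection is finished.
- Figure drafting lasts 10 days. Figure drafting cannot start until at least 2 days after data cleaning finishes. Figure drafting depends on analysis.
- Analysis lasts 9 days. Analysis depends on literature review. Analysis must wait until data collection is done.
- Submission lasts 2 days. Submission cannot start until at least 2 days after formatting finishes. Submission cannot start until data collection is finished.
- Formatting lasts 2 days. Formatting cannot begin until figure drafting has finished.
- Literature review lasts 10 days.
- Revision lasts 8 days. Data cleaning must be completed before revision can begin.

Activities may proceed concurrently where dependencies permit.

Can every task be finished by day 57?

Yes

Literature review can start immediately at day 0; it finishes at day 10.
After literature review (finishes day 10, plus 1-day gap → day 11), data collection can start at day 11 and finishes at day 21.
Analysis cannot start until literature review (finishes day 10); data collection (finishes day 21). The controlling bound is day 21, so analysis finishes at 21 + 9 = day 30.
Data cleaning cannot begin until data collection (finishes day 21). It runs from day 21 to 21 + 11 = day 32.
Revision cannot begin until data cleaning (finishes day 32). It runs from day 32 to 32 + 8 = day 40.
Figure drafting has to wait for data cleaning (finishes day 32, plus 2-day gap → day 34); analysis (finishes day 30). The latest of these is day 34, so figure drafting runs day 34 to 34 + 10 = day 44.
Formatting cannot begin until figure drafting (finishes day 44). It runs from day 44 to 44 + 2 = day 46.
Submission has to wait for formatting (finishes day 46, plus 2-day gap → day 48); data collection (finishes day 21). The latest of these is day 48, so submission runs day 48 to 48 + 2 = day 50.
Every task is finished by day 50, which is no later than the deadline of 57, so the schedule is feasible.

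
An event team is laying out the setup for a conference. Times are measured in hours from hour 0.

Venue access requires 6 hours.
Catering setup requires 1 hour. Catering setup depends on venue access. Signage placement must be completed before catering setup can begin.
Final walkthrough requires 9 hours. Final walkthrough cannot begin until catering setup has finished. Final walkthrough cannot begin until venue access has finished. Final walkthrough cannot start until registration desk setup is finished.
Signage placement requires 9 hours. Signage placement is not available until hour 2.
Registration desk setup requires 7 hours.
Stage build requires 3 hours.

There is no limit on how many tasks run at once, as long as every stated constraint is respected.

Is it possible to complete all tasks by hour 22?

Yes

Signage placement cannot begin until its own release at hour 2. It runs from hour 2 to 2 + 9 = hour 11.
Registration desk setup can start immediately at hour 0; it finishes at hour 7.
Stage build can start immediately at hour 0; it finishes at hour 3.
Venue access can start immediately at hour 0; it finishes at hour 6.
Catering setup has to wait for venue access (finishes hour 6); signage placement (finishes hour 11). The latest of these is hour 11, so catering setup runs hour 11 to 11 + 1 = hour 12.
Final walkthrough needs all of catering setup (finishes hour 12); venue access (finishes hour 6); registration desk setup (finishes hour 7). That puts its earliest start at hour 12; it finishes at 12 + 9 = hour 21.
Every task is finished by hour 21, which is no later than the deadline of 22, so the schedule is feasible.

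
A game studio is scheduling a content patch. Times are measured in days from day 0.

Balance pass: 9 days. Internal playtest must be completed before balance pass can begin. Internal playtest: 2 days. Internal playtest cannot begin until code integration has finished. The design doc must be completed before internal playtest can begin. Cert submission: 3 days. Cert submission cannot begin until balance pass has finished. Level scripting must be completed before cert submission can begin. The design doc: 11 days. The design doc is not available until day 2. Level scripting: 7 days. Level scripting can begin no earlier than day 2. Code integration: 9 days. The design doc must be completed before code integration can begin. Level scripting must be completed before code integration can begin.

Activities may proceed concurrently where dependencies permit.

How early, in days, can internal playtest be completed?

After its own release at day 2, level scripting can start at day 2 and finishes at day 9.
After its own release at day 2, the design doc can start at day 2 and finishes at day 13.
Code integration cannot start until the design doc (finishes day 13); level scripting (finishes day 9). The controlling bound is day 13, so code integration finishes at 13 + 9 = day 22.
Internal playtest cannot start until code integration (finishes day 22); the design doc (finishes day 13). The controlling bound is day 22, so internal playtest finishes at 22 + 2 = day 24.

24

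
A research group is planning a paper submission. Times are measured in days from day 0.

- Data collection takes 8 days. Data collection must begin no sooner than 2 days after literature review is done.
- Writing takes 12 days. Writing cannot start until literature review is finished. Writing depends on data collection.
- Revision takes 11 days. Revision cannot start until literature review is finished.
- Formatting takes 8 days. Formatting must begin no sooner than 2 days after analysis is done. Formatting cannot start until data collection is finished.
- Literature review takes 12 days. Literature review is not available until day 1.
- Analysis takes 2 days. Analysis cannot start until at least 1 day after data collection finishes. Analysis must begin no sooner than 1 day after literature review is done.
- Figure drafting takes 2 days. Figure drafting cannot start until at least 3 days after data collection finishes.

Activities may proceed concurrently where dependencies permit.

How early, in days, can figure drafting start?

Literature review cannot begin until its own release at day 1. It runs from day 1 to 1 + 12 = day 13.
Data collection cannot begin until literature review (finishes day 13, plus 2-day gap → day 15). It runs from day 15 to 15 + 8 = day 23.
Figure drafting waits on data collection (finishes day 23, plus 3-day gap → day 26), so the earliest it can start is day 26.

26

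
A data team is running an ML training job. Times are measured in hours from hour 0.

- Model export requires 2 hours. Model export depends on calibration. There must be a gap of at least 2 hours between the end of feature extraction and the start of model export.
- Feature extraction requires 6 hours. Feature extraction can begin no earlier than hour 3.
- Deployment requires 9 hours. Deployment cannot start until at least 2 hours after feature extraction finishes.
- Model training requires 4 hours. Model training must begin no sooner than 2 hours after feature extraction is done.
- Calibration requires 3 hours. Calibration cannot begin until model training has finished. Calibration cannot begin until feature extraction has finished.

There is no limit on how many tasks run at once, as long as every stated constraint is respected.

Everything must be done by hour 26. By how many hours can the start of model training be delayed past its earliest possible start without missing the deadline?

6

Feature extraction cannot begin until its own release at hour 3. It runs from hour 3 to 3 + 6 = hour 9.
Model training cannot begin until feature extraction (finishes hour 9, plus 2-hour gap → hour 11). It runs from hour 11 to 11 + 4 = hour 15.

Working backward from the deadline:
Model export has no dependents, so it just needs to finish by hour 26. Starting by 26 − 2 = hour 24 achieves that.
Calibration feeds into model export (must start by hour 24); so calibration must finish by hour 24 and therefore start by hour 21.
Model training feeds into calibration (must start by hour 21); so model training must finish by hour 21 and therefore start by hour 17.
So model training can start as early as hour 11 and as late as hour 17, giving 17 − 11 = 6 hours of slack.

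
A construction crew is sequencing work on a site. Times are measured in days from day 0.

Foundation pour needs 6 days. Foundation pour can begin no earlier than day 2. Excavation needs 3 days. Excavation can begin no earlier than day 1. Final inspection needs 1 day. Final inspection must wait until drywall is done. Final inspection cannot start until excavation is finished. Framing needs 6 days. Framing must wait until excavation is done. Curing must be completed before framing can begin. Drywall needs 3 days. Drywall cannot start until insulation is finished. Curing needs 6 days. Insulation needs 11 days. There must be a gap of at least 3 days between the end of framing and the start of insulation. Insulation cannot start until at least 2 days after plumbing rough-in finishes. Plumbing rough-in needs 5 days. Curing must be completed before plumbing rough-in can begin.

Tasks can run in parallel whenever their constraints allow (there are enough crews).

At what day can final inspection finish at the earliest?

Nothing blocks curing, so it runs from day 0 to day 6.
After curing (finishes day 6), plumbing rough-in can start at day 6 and finishes at day 11.
Excavation cannot begin until its own release at day 1. It runs from day 1 to 1 + 3 = day 4.
Framing needs all of excavation (finishes day 4); curing (finishes day 6). That puts its earliest start at day 6; it finishes at 6 + 6 = day 12.
Insulation has to wait for framing (finishes day 12, plus 3-day gap → day 15); plumbing rough-in (finishes day 11, plus 2-day gap → day 13). The latest of these is day 15, so insulation runs day 15 to 15 + 11 = day 26.
Drywall waits on insulation (finishes day 26), so it starts at day 26 and finishes at 26 + 3 = day 29.
Final inspection cannot start until drywall (finishes day 29); excavation (finishes day 4). The controlling bound is day 29, so final inspection finishes at 29 + 1 = day 30.

30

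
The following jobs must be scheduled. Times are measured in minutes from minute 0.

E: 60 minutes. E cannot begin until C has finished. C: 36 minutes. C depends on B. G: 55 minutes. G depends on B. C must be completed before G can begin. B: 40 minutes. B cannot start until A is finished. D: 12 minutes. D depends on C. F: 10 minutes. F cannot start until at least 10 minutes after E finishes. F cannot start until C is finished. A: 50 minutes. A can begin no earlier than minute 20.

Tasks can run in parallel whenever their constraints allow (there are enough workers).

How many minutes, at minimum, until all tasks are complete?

226

After its own release at minute 20, A can start at minute 20 and finishes at minute 70.
B waits on A (finishes minute 70), so it starts at minute 70 and finishes at 70 + 40 = minute 110.
After B (finishes minute 110), C can start at minute 110 and finishes at minute 146.
G needs all of B (finishes minute 110); C (finishes minute 146). That puts its earliest start at minute 146; it finishes at 146 + 55 = minute 201.
E cannot begin until C (finishes minute 146). It runs from minute 146 to 146 + 60 = minute 206.
F cannot start until E (finishes minute 206, plus 10-minute gap → minute 216); C (finishes minute 146). The controlling bound is minute 216, so F finishes at 216 + 10 = minute 226.
D cannot begin until C (finishes minute 146). It runs from minute 146 to 146 + 12 = minute 158.
All tasks are finished once the last one completes. Finish times: A at 70, B at 110, C at 146, D at 158, E at 206, F at 226, G at 201. The latest is minute 226.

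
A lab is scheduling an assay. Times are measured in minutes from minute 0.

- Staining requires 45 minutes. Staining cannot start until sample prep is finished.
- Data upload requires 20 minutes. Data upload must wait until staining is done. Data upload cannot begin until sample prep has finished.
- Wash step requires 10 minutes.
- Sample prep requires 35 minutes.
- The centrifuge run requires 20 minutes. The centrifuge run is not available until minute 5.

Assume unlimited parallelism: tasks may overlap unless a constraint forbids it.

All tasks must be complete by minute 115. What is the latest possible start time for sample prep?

15

To finish by minute 115, data upload (duration 20) must start no later than minute 95.
Since data upload (must start by minute 95) depends on it, staining must finish by minute 95. Backing off its 45-minute duration gives a latest start of minute 50.
For sample prep: staining (must start by minute 50); data upload (must start by minute 95). The most restrictive is minute 50; with a 35-minute duration, sample prep must start by minute 15.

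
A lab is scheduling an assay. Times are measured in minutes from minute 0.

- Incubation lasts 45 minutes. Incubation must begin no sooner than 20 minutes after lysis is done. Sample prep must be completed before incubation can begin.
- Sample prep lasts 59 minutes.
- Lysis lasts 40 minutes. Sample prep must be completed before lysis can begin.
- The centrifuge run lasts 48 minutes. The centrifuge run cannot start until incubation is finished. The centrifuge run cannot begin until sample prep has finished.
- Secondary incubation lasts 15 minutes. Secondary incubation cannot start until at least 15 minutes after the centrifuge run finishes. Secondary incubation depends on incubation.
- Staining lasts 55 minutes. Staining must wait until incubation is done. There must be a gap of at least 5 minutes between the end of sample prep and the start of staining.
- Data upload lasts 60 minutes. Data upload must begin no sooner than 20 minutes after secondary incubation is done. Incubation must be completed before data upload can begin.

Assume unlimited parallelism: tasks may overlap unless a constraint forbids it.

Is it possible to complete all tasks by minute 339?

Sample prep can start immediately at minute 0; it finishes at minute 59.
Lysis cannot begin until sample prep (finishes minute 59). It runs from minute 59 to 59 + 40 = minute 99.
For incubation: lysis (finishes minute 99, plus 20-minute gap → minute 119); sample prep (finishes minute 59). Taking the maximum gives a start of minute 119, and it finishes at 119 + 45 = minute 164.
Staining needs all of incubation (finishes minute 164); sample prep (finishes minute 59, plus 5-minute gap → minute 64). That puts its earliest start at minute 164; it finishes at 164 + 55 = minute 219.
The centrifuge run has to wait for incubation (finishes minute 164); sample prep (finishes minute 59). The latest of these is minute 164, so the centrifuge run runs minute 164 to 164 + 48 = minute 212.
Secondary incubation cannot start until the centrifuge run (finishes minute 212, plus 15-minute gap → minute 227); incubation (finishes minute 164). The controlling bound is minute 227, so secondary incubation finishes at 227 + 15 = minute 242.
For data upload: secondary incubation (finishes minute 242, plus 20-minute gap → minute 262); incubation (finishes minute 164). Taking the maximum gives a start of minute 262, and it finishes at 262 + 60 = minute 322.
Every task is finished by minute 322, which is no later than the deadline of 339, so the schedule is feasible.

Yes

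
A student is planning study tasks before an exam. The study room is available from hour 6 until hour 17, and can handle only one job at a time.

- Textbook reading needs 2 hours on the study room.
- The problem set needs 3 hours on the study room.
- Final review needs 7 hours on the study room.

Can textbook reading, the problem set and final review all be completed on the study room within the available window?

The study room window is 17 − 6 = 11 hours.
Running back to back, the jobs need 2 + 3 + 7 = 12 hours on the study room.
Since 12 > 11, they cannot all fit.

No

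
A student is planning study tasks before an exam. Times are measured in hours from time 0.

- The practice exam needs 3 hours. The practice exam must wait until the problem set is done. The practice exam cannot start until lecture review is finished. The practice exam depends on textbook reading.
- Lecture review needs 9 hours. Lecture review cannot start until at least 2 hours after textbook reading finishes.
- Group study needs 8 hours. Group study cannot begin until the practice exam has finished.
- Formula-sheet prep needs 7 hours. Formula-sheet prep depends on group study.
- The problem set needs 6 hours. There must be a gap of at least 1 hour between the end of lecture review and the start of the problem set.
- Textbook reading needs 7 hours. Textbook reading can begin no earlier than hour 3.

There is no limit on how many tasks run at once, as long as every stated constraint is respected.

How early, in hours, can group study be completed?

After its own release at hour 3, textbook reading can start at hour 3 and finishes at hour 10.
Lecture review waits on textbook reading (finishes hour 10, plus 2-hour gap → hour 12), so it starts at hour 12 and finishes at 12 + 9 = hour 21.
The problem set waits on lecture review (finishes hour 21, plus 1-hour gap → hour 22), so it starts at hour 22 and finishes at 22 + 6 = hour 28.
The practice exam cannot start until the problem set (finishes hour 28); lecture review (finishes hour 21); textbook reading (finishes hour 10). The controlling bound is hour 28, so the practice exam finishes at 28 + 3 = hour 31.
Group study waits on the practice exam (finishes hour 31), so it starts at hour 31 and finishes at 31 + 8 = hour 39.

39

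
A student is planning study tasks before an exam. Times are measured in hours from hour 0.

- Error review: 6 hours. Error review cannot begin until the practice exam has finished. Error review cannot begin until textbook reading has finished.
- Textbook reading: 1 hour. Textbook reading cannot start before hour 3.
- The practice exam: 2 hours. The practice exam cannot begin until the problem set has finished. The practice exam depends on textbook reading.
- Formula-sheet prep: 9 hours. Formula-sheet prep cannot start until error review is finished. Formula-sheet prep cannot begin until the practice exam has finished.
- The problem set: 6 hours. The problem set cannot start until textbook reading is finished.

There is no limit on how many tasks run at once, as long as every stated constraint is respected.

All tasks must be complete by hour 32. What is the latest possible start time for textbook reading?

Formula-sheet prep has no dependents, so it just needs to finish by hour 32. Starting by 32 − 9 = hour 23 achieves that.
Error review feeds into formula-sheet prep (must start by hour 23); so error review must finish by hour 23 and therefore start by hour 17.
The practice exam must finish in time for error review (must start by hour 17); formula-sheet prep (must start by hour 23). The tightest is hour 17, so the practice exam must start by 17 − 2 = hour 15.
Since the practice exam (must start by hour 15) depends on it, the problem set must finish by hour 15. Backing off its 6-hour duration gives a latest start of hour 9.
Textbook reading has several dependents: the problem set (must start by hour 9); the practice exam (must start by hour 15); error review (must start by hour 17). The earliest of those limits is hour 9, so textbook reading must start by 9 − 1 = hour 8.

8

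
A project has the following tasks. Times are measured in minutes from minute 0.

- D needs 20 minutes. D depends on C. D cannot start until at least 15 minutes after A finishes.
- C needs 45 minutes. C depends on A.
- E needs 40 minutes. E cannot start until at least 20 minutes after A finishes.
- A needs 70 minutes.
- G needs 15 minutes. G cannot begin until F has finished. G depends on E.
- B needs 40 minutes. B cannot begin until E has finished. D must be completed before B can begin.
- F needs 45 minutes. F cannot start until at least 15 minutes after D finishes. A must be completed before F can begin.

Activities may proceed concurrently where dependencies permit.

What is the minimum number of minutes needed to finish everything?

210

Nothing blocks A, so it runs from minute 0 to minute 70.
E cannot begin until A (finishes minute 70, plus 20-minute gap → minute 90). It runs from minute 90 to 90 + 40 = minute 130.
C cannot begin until A (finishes minute 70). It runs from minute 70 to 70 + 45 = minute 115.
D needs all of C (finishes minute 115); A (finishes minute 70, plus 15-minute gap → minute 85). That puts its earliest start at minute 115; it finishes at 115 + 20 = minute 135.
F has to wait for D (finishes minute 135, plus 15-minute gap → minute 150); A (finishes minute 70). The latest of these is minute 150, so F runs minute 150 to 150 + 45 = minute 195.
For G: F (finishes minute 195); E (finishes minute 130). Taking the maximum gives a start of minute 195, and it finishes at 195 + 15 = minute 210.
B has to wait for E (finishes minute 130); D (finishes minute 135). The latest of these is minute 135, so B runs minute 135 to 135 + 40 = minute 175.
All tasks are finished once the last one completes. Finish times: A at 70, B at 175, C at 115, D at 135, E at 130, F at 195, G at 210. The latest is minute 210.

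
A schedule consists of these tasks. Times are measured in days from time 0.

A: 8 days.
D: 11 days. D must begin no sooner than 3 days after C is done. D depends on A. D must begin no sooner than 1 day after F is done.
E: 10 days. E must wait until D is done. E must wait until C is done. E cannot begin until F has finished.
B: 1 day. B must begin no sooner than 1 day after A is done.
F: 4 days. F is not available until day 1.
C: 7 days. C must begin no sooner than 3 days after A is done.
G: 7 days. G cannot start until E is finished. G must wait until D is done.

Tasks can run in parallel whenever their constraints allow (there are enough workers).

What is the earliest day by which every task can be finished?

49

After its own release at day 1, F can start at day 1 and finishes at day 5.
Nothing blocks A, so it runs from day 0 to day 8.
After A (finishes day 8, plus 3-day gap → day 11), C can start at day 11 and finishes at day 18.
D cannot start until C (finishes day 18, plus 3-day gap → day 21); A (finishes day 8); F (finishes day 5, plus 1-day gap → day 6). The controlling bound is day 21, so D finishes at 21 + 11 = day 32.
E has to wait for D (finishes day 32); C (finishes day 18); F (finishes day 5). The latest of these is day 32, so E runs day 32 to 32 + 10 = day 42.
G cannot start until E (finishes day 42); D (finishes day 32). The controlling bound is day 42, so G finishes at 42 + 7 = day 49.
After A (finishes day 8, plus 1-day gap → day 9), B can start at day 9 and finishes at day 10.
All tasks are finished once the last one completes. Finish times: A at 8, B at 10, C at 18, D at 32, E at 42, F at 5, G at 49. The latest is day 49.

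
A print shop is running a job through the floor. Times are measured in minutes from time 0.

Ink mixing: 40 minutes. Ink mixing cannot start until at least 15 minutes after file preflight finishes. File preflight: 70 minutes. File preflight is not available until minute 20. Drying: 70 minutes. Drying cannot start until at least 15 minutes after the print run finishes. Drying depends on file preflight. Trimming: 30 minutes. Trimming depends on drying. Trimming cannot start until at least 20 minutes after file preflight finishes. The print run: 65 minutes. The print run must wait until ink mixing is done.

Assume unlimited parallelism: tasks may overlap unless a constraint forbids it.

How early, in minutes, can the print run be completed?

After its own release at minute 20, file preflight can start at minute 20 and finishes at minute 90.
After file preflight (finishes minute 90, plus 15-minute gap → minute 105), ink mixing can start at minute 105 and finishes at minute 145.
After ink mixing (finishes minute 145), the print run can start at minute 145 and finishes at minute 210.

210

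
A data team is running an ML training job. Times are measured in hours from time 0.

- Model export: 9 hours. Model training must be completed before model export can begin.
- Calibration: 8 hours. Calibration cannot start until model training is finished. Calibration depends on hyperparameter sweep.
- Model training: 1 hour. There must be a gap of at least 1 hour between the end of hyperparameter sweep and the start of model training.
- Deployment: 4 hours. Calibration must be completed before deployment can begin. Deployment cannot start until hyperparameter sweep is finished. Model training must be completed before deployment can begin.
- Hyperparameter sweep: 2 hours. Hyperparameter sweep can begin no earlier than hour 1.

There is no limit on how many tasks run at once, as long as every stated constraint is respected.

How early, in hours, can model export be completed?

Hyperparameter sweep waits on its own release at hour 1, so it starts at hour 1 and finishes at 1 + 2 = hour 3.
After hyperparameter sweep (finishes hour 3, plus 1-hour gap → hour 4), model training can start at hour 4 and finishes at hour 5.
Model export cannot begin until model training (finishes hour 5). It runs from hour 5 to 5 + 9 = hour 14.

14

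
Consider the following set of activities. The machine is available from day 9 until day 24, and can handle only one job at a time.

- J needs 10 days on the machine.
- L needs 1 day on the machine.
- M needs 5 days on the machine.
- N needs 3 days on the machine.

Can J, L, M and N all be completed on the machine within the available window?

The machine window is 24 − 9 = 15 days.
Running back to back, the jobs need 10 + 1 + 5 + 3 = 19 days on the machine.
Since 19 > 15, they cannot all fit.

No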